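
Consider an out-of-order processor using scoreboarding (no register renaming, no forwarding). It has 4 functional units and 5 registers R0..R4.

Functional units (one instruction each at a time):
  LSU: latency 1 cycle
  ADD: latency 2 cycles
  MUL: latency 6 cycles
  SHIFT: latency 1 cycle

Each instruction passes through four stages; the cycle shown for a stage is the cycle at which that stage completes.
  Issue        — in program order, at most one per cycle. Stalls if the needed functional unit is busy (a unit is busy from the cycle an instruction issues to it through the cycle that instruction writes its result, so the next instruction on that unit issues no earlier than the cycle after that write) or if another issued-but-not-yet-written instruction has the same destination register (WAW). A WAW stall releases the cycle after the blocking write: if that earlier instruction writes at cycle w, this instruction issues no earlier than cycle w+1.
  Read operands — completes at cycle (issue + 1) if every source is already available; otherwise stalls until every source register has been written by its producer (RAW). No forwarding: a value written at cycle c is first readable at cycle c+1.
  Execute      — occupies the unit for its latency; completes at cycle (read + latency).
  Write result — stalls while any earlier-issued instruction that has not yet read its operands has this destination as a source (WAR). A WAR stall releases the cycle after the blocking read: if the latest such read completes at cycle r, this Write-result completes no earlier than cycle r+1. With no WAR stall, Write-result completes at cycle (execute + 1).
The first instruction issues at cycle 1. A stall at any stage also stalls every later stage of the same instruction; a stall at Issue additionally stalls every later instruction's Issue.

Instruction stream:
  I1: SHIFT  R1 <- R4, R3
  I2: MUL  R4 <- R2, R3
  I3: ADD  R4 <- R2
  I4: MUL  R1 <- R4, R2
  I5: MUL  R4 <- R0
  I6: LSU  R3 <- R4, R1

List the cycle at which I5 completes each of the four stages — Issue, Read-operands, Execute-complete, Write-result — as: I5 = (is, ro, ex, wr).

I1  is:1  ro:2  ex:3  wr:4
I2  is:2  ro:3  ex:9  wr:10
I3  is:11  ro:12  ex:14  wr:15  — WAW R4: wait I2 write@10
I4  is:12  ro:16  ex:22  wr:23  — RAW R4: wait I3 write@15
I5  is:24  ro:25  ex:31  wr:32  — struct: MUL busy until I4 writes@23
I6  is:25  ro:33  ex:34  wr:35  — RAW R4: wait I5 write@32

I5 = (24, 25, 31, 32)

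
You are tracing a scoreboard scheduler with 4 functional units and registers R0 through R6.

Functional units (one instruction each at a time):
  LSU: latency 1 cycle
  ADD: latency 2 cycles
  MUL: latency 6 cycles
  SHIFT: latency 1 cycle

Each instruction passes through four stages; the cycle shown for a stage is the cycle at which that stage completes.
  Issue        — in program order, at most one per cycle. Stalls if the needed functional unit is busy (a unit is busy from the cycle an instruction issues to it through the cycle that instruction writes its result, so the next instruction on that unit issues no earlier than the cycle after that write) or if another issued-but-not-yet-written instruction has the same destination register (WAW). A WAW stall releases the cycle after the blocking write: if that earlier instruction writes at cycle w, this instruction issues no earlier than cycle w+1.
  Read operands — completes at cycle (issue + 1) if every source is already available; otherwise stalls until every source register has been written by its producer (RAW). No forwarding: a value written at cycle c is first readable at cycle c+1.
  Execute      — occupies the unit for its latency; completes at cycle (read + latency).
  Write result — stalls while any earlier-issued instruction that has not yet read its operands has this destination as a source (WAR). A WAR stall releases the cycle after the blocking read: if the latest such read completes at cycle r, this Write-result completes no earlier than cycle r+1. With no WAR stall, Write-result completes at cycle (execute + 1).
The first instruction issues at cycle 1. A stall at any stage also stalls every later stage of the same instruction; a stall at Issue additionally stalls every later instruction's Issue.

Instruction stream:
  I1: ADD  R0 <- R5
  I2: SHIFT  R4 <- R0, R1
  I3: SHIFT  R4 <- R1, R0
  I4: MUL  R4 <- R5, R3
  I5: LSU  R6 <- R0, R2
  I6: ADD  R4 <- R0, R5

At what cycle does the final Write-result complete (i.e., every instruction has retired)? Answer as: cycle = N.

cycle = 26

  I1 | 1 | 2 | 4 | 5
  I2 | 2 | 6 | 7 | 8   RAW R0: wait I1 write@5
  I3 | 9 | 10 | 11 | 12   struct: SHIFT busy until I2 writes@8
  I4 | 13 | 14 | 20 | 21   WAW R4: wait I3 write@12
  I5 | 14 | 15 | 16 | 17
  I6 | 22 | 23 | 25 | 26   WAW R4: wait I4 write@21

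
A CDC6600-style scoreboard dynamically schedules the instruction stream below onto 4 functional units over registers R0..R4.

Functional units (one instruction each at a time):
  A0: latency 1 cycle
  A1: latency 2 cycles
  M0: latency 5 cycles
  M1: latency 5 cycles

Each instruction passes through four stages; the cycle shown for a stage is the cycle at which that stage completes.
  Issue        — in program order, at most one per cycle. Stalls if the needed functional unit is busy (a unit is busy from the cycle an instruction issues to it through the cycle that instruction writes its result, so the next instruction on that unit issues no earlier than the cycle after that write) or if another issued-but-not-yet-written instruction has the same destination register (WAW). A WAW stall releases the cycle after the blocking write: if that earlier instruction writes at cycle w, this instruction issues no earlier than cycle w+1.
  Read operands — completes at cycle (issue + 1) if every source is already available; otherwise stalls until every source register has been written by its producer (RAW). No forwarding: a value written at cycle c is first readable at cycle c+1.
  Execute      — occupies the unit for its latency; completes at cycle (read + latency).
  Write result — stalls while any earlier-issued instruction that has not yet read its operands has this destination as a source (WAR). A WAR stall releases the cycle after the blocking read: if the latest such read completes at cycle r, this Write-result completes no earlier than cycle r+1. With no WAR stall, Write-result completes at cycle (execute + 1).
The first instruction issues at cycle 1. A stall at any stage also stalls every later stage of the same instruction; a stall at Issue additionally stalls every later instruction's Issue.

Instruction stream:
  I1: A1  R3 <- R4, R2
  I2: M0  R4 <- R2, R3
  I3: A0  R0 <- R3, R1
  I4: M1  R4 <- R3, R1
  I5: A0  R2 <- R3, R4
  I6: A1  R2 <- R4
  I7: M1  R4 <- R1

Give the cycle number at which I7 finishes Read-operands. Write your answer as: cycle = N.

cycle = 26

c1: I1→A1
c2: I1 RO; I2→M0
c3: I3→A0
c4: I1 EX
c5: I1 WR R3
c6: I2 RO; I3 RO
c7: I3 EX
c8: I3 WR R0
c11: I2 EX
c12: I2 WR R4
c13: I4→M1
c14: I4 RO; I5→A0
c19: I4 EX
c20: I4 WR R4
c21: I5 RO
c22: I5 EX
c23: I5 WR R2
c24: I6→A1
c25: I6 RO; I7→M1
c26: I7 RO
c27: I6 EX
c28: I6 WR R2
c31: I7 EX
c32: I7 WR R4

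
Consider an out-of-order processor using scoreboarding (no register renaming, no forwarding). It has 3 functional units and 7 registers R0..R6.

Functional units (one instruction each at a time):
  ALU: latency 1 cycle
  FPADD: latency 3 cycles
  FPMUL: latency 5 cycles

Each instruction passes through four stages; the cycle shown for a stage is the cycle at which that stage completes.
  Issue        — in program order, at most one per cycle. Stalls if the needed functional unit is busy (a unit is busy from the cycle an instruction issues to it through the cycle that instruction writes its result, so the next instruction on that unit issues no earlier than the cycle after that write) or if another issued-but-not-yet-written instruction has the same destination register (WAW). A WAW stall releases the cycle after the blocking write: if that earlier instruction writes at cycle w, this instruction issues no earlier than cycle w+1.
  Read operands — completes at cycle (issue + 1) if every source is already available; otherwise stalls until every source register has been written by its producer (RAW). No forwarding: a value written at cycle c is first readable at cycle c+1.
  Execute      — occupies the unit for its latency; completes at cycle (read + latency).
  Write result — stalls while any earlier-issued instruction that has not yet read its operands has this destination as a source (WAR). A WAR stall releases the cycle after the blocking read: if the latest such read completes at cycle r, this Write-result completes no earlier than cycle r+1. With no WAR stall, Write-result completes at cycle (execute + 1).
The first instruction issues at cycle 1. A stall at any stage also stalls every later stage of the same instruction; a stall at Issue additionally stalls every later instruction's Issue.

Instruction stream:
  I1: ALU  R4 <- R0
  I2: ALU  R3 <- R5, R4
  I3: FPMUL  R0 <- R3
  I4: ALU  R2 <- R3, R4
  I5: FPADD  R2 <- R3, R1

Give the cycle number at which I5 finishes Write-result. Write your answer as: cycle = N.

t=1  issue I1 (ALU)
t=2  I1 read-ops
t=3  I1 finished on ALU
t=4  I1→R4
t=5  issue I2 (ALU)
t=6  I2 read-ops; issue I3 (FPMUL)
t=7  I2 finished on ALU
t=8  I2→R3
t=9  I3 read-ops; issue I4 (ALU)
t=10  I4 read-ops
t=11  I4 finished on ALU
t=12  I4→R2
t=13  issue I5 (FPADD)
t=14  I3 finished on FPMUL; I5 read-ops
t=15  I3→R0
t=17  I5 finished on FPADD
t=18  I5→R2

cycle = 18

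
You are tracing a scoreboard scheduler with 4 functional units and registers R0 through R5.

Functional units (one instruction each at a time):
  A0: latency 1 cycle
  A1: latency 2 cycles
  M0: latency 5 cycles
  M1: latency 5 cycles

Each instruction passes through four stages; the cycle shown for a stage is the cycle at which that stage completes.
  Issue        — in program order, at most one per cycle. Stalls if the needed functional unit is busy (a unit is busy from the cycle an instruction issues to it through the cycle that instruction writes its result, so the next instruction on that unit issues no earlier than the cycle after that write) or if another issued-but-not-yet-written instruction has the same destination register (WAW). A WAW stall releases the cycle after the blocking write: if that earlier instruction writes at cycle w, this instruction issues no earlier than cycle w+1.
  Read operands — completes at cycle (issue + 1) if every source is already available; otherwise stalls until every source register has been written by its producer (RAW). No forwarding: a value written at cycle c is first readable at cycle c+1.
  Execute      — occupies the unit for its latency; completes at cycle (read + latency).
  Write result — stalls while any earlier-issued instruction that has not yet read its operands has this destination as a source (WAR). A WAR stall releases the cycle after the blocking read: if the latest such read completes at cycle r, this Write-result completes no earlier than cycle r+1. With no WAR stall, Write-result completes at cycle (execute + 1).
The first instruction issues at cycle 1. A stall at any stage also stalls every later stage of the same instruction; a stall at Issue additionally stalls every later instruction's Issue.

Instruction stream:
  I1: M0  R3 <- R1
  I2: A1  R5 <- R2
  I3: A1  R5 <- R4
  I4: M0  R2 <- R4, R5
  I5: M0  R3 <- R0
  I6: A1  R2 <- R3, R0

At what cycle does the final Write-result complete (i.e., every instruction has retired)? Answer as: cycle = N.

cycle = 30

I1 -> (1, 2, 7, 8)
I2 -> (2, 3, 5, 6)
I3 -> (7, 8, 10, 11)  // struct: A1 busy until I2 writes@6
I4 -> (9, 12, 17, 18)  // struct: M0 busy until I1 writes@8, RAW R5: wait I3 write@11
I5 -> (19, 20, 25, 26)  // struct: M0 busy until I4 writes@18
I6 -> (20, 27, 29, 30)  // RAW R3: wait I5 write@26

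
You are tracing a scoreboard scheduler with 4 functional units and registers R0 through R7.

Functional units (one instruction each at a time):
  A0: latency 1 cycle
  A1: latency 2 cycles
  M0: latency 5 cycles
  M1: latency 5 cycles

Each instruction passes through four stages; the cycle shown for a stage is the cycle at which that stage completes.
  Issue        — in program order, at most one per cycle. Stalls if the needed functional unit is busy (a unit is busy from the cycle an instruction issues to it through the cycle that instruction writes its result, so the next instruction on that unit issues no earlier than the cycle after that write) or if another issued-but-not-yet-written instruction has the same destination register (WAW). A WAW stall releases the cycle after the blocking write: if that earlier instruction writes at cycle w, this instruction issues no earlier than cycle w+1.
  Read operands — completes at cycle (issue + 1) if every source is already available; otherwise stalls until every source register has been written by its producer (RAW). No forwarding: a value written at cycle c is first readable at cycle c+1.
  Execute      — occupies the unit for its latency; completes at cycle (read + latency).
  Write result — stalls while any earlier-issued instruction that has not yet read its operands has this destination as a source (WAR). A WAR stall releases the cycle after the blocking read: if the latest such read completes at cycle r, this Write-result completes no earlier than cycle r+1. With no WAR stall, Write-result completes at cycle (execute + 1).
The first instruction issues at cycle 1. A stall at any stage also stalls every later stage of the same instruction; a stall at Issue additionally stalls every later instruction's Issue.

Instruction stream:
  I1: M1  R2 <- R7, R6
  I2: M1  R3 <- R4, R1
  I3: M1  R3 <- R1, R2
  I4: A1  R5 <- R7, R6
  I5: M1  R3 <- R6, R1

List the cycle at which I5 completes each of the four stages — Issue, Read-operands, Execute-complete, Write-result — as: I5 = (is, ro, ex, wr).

I1: IS=1 RO=2 EX=7 WR=8
I2: IS=9 RO=10 EX=15 WR=16  [struct: M1 busy until I1 writes@8]
I3: IS=17 RO=18 EX=23 WR=24  [struct: M1 busy until I2 writes@16]
I4: IS=18 RO=19 EX=21 WR=22
I5: IS=25 RO=26 EX=31 WR=32  [struct: M1 busy until I3 writes@24]

I5 = (25, 26, 31, 32)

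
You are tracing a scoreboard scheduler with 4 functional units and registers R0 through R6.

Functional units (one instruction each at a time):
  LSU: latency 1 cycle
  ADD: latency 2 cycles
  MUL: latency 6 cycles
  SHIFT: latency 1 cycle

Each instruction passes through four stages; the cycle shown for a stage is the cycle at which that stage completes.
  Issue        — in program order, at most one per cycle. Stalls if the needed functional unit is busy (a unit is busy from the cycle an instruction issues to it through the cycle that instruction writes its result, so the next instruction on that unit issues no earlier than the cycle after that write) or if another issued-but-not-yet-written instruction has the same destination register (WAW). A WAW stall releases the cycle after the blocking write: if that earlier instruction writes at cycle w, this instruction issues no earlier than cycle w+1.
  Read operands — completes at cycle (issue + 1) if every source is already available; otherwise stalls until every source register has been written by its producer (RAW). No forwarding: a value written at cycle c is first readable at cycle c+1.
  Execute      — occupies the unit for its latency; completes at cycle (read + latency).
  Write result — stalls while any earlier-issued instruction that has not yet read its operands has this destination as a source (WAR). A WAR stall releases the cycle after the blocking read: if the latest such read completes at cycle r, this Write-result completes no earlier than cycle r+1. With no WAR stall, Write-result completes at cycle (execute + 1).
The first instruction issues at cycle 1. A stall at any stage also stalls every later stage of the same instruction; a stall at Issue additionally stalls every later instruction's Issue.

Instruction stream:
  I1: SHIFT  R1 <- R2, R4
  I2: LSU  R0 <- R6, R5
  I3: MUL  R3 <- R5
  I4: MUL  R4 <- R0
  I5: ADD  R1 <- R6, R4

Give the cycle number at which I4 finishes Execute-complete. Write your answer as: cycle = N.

t=1  I1→SHIFT
t=2  I1 RO | I2→LSU
t=3  I1 EX | I2 RO | I3→MUL
t=4  I1 WR R1 | I2 EX | I3 RO
t=5  I2 WR R0
t=10  I3 EX
t=11  I3 WR R3
t=12  I4→MUL
t=13  I4 RO | I5→ADD
t=19  I4 EX
t=20  I4 WR R4
t=21  I5 RO
t=23  I5 EX
t=24  I5 WR R1

cycle = 19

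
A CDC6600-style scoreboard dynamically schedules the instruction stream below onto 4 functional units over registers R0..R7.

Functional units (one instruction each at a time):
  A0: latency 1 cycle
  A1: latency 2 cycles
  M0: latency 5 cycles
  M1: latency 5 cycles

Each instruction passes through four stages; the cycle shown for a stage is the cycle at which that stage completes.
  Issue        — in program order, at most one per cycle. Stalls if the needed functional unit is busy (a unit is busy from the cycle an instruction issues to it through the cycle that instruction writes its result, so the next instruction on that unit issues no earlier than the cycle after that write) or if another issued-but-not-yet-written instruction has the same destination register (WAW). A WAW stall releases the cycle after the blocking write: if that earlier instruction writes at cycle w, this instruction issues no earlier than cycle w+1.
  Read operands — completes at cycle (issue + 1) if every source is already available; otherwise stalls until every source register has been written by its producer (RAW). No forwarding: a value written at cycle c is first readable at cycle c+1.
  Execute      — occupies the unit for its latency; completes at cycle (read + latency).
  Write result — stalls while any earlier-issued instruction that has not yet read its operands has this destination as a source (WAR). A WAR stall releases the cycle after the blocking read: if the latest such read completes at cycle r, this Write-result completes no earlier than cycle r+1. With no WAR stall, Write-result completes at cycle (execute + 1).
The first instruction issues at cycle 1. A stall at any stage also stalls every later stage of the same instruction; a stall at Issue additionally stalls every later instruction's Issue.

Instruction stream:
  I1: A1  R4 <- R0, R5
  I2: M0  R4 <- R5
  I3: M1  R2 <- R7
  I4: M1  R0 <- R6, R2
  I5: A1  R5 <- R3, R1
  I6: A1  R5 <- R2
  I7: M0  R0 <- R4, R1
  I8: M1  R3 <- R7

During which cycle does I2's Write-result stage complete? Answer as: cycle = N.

cycle = 13

[1] I1→A1
[2] I1 RO
[4] I1 EX
[5] I1 WR R4
[6] I2→M0
[7] I2 RO · I3→M1
[8] I3 RO
[12] I2 EX
[13] I2 WR R4 · I3 EX
[14] I3 WR R2
[15] I4→M1
[16] I4 RO · I5→A1
[17] I5 RO
[19] I5 EX
[20] I5 WR R5
[21] I4 EX · I6→A1
[22] I4 WR R0 · I6 RO
[23] I7→M0
[24] I6 EX · I7 RO · I8→M1
[25] I6 WR R5 · I8 RO
[29] I7 EX
[30] I7 WR R0 · I8 EX
[31] I8 WR R3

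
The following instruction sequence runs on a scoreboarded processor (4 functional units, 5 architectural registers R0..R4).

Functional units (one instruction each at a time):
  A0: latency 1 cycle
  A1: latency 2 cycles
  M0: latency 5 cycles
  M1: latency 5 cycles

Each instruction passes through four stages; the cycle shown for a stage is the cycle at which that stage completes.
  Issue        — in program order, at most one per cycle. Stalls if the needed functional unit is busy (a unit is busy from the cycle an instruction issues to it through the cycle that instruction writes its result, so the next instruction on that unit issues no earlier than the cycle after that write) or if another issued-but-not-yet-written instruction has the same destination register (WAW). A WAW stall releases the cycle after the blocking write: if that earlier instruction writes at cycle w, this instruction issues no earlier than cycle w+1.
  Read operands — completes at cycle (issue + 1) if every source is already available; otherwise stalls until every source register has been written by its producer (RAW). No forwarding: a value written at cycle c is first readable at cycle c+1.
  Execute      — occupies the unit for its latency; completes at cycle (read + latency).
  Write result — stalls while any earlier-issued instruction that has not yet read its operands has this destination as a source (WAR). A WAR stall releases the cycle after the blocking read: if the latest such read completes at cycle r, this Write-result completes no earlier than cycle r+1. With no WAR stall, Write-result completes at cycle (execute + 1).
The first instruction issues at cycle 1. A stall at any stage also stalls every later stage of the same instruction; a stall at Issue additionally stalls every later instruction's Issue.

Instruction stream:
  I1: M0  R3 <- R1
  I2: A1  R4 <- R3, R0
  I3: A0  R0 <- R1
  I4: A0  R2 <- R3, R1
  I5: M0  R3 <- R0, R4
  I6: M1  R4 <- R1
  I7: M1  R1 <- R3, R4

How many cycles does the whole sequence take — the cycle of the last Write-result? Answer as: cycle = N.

cycle = 28

c1: issue I1 (M0)
c2: I1 read-ops; issue I2 (A1)
c3: issue I3 (A0)
c4: I3 read-ops
c5: I3 finished on A0
c7: I1 finished on M0
c8: I1→R3
c9: I2 read-ops
c10: I3→R0
c11: I2 finished on A1; issue I4 (A0)
c12: I2→R4; I4 read-ops; issue I5 (M0)
c13: I4 finished on A0; I5 read-ops; issue I6 (M1)
c14: I4→R2; I6 read-ops
c18: I5 finished on M0
c19: I5→R3; I6 finished on M1
c20: I6→R4
c21: issue I7 (M1)
c22: I7 read-ops
c27: I7 finished on M1
c28: I7→R1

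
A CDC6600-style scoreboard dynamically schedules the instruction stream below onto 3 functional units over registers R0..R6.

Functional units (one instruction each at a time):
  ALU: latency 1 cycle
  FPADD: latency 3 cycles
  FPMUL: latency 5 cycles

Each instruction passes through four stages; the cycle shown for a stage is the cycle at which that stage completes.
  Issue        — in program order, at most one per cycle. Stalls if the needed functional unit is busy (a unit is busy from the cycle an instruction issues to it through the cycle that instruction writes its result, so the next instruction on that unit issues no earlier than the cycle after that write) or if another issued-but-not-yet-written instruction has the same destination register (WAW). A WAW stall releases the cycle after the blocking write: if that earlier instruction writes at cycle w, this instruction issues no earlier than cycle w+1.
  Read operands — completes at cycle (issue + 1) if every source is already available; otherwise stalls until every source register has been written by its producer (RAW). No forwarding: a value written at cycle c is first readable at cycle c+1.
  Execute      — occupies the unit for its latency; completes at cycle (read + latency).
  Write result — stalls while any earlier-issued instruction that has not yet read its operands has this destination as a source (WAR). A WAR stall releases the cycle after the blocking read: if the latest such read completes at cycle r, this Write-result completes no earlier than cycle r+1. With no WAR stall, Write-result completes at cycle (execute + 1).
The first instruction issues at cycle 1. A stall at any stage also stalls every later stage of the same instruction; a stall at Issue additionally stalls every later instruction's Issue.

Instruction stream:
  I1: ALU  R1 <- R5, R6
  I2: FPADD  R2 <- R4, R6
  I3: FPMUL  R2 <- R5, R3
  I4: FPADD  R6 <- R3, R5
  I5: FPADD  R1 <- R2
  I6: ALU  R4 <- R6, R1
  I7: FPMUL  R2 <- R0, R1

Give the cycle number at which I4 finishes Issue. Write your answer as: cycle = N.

cycle = 9

[I1] 1/2/3/4
[I2] 2/3/6/7
[I3] 8/9/14/15  (WAW R2: wait I2 write@7)
[I4] 9/10/13/14
[I5] 15/16/19/20  (struct: FPADD busy until I4 writes@14)
[I6] 16/21/22/23  (RAW R1: wait I5 write@20)
[I7] 17/21/26/27  (RAW R1: wait I5 write@20)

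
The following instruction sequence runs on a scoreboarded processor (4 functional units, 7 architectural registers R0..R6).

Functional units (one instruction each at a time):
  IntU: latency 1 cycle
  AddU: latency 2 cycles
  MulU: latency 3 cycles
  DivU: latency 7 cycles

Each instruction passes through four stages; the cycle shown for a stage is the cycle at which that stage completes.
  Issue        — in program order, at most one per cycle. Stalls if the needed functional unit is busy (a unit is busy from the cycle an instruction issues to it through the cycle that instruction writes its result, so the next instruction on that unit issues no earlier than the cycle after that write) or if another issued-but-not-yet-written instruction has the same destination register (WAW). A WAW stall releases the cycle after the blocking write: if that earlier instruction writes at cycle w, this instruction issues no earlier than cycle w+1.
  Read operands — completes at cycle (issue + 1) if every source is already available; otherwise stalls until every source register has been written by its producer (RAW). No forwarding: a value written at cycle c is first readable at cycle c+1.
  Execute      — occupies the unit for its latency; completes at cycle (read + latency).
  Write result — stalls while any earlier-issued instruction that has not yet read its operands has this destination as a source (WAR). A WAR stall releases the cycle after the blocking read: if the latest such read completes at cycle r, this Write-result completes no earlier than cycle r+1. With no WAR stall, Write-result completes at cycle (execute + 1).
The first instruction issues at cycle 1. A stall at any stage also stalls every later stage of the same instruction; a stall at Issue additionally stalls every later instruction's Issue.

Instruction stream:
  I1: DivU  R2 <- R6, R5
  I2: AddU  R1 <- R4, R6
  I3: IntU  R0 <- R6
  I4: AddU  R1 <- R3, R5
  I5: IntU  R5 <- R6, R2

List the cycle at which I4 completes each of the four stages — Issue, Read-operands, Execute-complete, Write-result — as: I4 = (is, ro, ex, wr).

I4 = (7, 8, 10, 11)

cycle 1: I1→DivU
cycle 2: I1 RO | I2→AddU
cycle 3: I2 RO | I3→IntU
cycle 4: I3 RO
cycle 5: I2 EX | I3 EX
cycle 6: I2 WR R1 | I3 WR R0
cycle 7: I4→AddU
cycle 8: I4 RO | I5→IntU
cycle 9: I1 EX
cycle 10: I1 WR R2 | I4 EX
cycle 11: I4 WR R1 | I5 RO
cycle 12: I5 EX
cycle 13: I5 WR R5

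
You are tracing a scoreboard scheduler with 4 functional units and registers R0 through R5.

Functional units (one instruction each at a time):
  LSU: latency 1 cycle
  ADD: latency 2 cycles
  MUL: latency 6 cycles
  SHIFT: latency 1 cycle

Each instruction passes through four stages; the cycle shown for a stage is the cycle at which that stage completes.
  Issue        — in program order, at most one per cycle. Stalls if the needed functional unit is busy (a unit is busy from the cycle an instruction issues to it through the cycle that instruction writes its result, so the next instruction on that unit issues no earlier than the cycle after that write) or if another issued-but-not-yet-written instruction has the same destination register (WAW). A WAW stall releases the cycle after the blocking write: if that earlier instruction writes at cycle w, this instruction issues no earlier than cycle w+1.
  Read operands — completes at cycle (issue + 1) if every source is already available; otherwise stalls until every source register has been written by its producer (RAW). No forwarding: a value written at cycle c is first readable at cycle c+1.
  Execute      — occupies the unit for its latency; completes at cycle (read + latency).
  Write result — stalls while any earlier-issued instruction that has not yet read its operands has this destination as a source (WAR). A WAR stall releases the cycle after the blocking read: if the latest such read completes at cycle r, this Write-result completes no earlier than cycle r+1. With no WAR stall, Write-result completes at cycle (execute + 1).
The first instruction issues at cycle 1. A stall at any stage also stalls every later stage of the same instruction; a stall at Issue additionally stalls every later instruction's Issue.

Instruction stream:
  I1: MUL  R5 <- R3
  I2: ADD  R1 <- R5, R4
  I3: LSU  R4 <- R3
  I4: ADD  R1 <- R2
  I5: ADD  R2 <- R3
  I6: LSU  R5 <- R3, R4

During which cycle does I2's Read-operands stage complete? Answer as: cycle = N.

I1: IS=1 RO=2 EX=8 WR=9
I2: IS=2 RO=10 EX=12 WR=13  [RAW R5: wait I1 write@9]
I3: IS=3 RO=4 EX=5 WR=11  [WAR R4: wait I2 read@10]
I4: IS=14 RO=15 EX=17 WR=18  [struct: ADD busy until I2 writes@13]
I5: IS=19 RO=20 EX=22 WR=23  [struct: ADD busy until I4 writes@18]
I6: IS=20 RO=21 EX=22 WR=23

cycle = 10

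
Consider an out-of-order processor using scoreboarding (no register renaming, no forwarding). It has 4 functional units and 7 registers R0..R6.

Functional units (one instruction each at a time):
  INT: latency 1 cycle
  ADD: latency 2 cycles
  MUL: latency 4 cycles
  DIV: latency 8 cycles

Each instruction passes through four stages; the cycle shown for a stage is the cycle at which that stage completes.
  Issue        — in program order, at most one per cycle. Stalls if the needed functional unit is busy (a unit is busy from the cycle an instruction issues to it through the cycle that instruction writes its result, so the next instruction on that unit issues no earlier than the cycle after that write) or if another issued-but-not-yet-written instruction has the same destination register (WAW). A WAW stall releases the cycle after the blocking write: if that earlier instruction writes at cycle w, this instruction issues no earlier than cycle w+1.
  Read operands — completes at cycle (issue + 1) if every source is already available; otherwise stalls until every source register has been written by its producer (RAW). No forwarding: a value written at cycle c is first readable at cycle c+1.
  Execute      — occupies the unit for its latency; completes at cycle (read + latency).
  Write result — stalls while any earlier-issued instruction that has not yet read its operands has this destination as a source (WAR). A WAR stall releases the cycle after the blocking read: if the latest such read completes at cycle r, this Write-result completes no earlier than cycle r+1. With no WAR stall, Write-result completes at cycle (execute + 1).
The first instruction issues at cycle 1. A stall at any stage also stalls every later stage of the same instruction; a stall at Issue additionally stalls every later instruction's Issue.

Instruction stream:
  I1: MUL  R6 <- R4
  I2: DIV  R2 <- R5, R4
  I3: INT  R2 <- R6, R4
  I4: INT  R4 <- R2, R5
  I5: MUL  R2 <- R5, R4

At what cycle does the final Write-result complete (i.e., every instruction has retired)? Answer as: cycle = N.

cycle = 26

cycle 1: issue I1 (MUL)
cycle 2: I1 read-ops · issue I2 (DIV)
cycle 3: I2 read-ops
cycle 6: I1 finished on MUL
cycle 7: I1→R6
cycle 11: I2 finished on DIV
cycle 12: I2→R2
cycle 13: issue I3 (INT)
cycle 14: I3 read-ops
cycle 15: I3 finished on INT
cycle 16: I3→R2
cycle 17: issue I4 (INT)
cycle 18: I4 read-ops · issue I5 (MUL)
cycle 19: I4 finished on INT
cycle 20: I4→R4
cycle 21: I5 read-ops
cycle 25: I5 finished on MUL
cycle 26: I5→R2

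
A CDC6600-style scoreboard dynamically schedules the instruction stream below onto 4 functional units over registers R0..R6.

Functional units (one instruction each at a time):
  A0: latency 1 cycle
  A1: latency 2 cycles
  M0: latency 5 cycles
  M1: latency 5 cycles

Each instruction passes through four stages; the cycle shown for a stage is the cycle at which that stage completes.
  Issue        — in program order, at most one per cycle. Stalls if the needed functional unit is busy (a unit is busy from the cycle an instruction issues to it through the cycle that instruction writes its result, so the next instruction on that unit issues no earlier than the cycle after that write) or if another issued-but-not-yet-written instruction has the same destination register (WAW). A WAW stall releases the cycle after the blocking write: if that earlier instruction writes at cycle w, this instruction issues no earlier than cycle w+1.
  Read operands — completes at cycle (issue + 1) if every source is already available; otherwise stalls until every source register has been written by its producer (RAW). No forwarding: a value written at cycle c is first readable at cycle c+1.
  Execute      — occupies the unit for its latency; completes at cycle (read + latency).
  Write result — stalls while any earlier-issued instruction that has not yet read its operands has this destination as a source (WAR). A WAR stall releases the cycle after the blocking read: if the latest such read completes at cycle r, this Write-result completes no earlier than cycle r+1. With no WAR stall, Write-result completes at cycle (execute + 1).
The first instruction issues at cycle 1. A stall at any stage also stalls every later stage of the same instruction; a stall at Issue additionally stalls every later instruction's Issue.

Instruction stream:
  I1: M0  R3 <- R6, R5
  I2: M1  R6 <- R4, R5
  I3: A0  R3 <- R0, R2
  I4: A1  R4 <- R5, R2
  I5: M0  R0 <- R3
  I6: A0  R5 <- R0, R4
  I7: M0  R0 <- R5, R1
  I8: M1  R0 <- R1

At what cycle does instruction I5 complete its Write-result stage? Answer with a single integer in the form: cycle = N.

cycle 1: I1 dispatched to M0
cycle 2: I1 operands ready, I2 dispatched to M1
cycle 3: I2 operands ready
cycle 7: I1 complete
cycle 8: R3←I1, I2 complete
cycle 9: R6←I2, I3 dispatched to A0
cycle 10: I3 operands ready, I4 dispatched to A1
cycle 11: I3 complete, I4 operands ready, I5 dispatched to M0
cycle 12: R3←I3
cycle 13: I4 complete, I5 operands ready, I6 dispatched to A0
cycle 14: R4←I4
cycle 18: I5 complete
cycle 19: R0←I5
cycle 20: I6 operands ready, I7 dispatched to M0
cycle 21: I6 complete
cycle 22: R5←I6
cycle 23: I7 operands ready
cycle 28: I7 complete
cycle 29: R0←I7
cycle 30: I8 dispatched to M1
cycle 31: I8 operands ready
cycle 36: I8 complete
cycle 37: R0←I8

cycle = 19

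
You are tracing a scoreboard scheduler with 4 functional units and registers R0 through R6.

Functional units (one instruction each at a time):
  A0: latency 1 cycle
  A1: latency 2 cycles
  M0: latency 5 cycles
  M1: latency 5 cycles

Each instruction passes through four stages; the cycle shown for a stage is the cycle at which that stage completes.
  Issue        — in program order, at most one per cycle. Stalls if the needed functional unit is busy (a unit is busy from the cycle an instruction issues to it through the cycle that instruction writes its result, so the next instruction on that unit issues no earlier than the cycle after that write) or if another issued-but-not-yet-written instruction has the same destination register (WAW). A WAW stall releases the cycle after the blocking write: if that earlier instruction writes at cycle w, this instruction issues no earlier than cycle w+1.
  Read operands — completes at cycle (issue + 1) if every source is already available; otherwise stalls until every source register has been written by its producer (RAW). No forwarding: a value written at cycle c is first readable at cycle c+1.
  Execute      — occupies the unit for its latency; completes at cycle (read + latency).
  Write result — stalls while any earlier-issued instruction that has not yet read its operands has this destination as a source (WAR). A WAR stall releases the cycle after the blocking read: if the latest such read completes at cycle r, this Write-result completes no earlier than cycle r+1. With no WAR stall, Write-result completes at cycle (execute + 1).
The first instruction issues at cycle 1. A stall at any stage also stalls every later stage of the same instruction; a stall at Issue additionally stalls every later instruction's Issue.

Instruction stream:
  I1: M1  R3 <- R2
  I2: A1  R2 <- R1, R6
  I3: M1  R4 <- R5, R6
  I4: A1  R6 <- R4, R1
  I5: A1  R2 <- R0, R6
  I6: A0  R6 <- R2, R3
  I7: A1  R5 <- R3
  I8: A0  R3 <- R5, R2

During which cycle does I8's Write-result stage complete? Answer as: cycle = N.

cycle = 33

t=1  I1→M1
t=2  I1 RO, I2→A1
t=3  I2 RO
t=5  I2 EX
t=6  I2 WR R2
t=7  I1 EX
t=8  I1 WR R3
t=9  I3→M1
t=10  I3 RO, I4→A1
t=15  I3 EX
t=16  I3 WR R4
t=17  I4 RO
t=19  I4 EX
t=20  I4 WR R6
t=21  I5→A1
t=22  I5 RO, I6→A0
t=24  I5 EX
t=25  I5 WR R2
t=26  I6 RO, I7→A1
t=27  I6 EX, I7 RO
t=28  I6 WR R6
t=29  I7 EX, I8→A0
t=30  I7 WR R5
t=31  I8 RO
t=32  I8 EX
t=33  I8 WR R3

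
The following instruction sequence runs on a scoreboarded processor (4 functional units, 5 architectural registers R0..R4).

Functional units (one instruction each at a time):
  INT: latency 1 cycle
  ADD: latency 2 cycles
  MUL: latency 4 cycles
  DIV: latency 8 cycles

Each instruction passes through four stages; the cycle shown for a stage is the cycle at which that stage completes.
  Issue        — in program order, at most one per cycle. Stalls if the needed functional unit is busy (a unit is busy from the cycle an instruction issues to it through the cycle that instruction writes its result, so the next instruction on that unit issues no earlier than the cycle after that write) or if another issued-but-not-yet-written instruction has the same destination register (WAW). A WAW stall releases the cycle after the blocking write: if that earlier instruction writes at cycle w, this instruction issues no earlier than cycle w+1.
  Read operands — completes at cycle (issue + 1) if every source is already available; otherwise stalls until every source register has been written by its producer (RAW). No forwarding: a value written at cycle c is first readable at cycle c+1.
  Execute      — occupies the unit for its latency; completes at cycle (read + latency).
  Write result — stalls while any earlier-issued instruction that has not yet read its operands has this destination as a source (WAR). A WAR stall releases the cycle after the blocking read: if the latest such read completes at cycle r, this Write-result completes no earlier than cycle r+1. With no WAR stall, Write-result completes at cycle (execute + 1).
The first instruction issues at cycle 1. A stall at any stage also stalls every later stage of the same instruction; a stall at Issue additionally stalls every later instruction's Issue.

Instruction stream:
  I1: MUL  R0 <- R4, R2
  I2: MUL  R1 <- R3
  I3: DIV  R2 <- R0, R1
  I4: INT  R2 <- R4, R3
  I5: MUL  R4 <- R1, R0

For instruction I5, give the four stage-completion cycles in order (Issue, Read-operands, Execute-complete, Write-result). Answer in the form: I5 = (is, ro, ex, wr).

I5 = (26, 27, 31, 32)

[1] I1 dispatched to MUL
[2] I1 operands ready
[6] I1 complete
[7] R0←I1
[8] I2 dispatched to MUL
[9] I2 operands ready | I3 dispatched to DIV
[13] I2 complete
[14] R1←I2
[15] I3 operands ready
[23] I3 complete
[24] R2←I3
[25] I4 dispatched to INT
[26] I4 operands ready | I5 dispatched to MUL
[27] I4 complete | I5 operands ready
[28] R2←I4
[31] I5 complete
[32] R4←I5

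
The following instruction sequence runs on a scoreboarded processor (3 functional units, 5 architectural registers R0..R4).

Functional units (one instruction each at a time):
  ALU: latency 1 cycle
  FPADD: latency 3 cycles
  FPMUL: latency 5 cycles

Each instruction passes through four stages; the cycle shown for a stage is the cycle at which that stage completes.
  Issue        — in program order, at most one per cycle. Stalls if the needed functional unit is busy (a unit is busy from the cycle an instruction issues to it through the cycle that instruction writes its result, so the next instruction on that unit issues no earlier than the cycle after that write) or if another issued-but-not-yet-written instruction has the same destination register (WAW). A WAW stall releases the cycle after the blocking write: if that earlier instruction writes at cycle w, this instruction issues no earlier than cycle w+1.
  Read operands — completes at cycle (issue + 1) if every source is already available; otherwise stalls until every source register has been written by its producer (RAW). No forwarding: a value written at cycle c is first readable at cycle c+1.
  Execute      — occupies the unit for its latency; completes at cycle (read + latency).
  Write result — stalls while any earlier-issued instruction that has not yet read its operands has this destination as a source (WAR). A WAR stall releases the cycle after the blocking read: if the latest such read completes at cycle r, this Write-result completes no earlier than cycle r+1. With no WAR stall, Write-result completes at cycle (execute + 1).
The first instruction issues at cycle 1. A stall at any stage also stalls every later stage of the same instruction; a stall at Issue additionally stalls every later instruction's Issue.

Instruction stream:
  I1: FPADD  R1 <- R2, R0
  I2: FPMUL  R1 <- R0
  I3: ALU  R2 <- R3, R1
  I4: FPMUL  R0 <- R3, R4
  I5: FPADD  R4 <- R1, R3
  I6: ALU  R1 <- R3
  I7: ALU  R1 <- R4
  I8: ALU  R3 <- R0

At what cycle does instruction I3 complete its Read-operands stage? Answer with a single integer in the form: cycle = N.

I1 -> (1, 2, 5, 6)
I2 -> (7, 8, 13, 14)  // WAW R1: wait I1 write@6
I3 -> (8, 15, 16, 17)  // RAW R1: wait I2 write@14
I4 -> (15, 16, 21, 22)  // struct: FPMUL busy until I2 writes@14
I5 -> (16, 17, 20, 21)
I6 -> (18, 19, 20, 21)  // struct: ALU busy until I3 writes@17
I7 -> (22, 23, 24, 25)  // struct: ALU busy until I6 writes@21
I8 -> (26, 27, 28, 29)  // struct: ALU busy until I7 writes@25

cycle = 15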